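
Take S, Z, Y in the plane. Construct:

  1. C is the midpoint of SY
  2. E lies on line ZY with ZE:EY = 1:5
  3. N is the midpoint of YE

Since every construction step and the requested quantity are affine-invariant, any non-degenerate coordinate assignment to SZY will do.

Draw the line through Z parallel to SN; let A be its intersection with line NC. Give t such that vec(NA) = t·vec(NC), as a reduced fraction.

Assign S = (0, 0), Z = (1, 0), Y = (0, 1) — the answer is frame-independent, so this choice is without loss of generality.
1. C is the midpoint of SY ⇒ C = (0, 1/2)
2. E lies on line ZY with ZE:EY = 1:5 ⇒ E = (5/6, 1/6)
3. N is the midpoint of YE ⇒ N = (5/12, 7/12)
through Z parallel to SN: direction (5/12, 7/12); meets NC at A = (19/12, 49/60)
A = N + t·(C−N) with t = -14/5

t = -14/5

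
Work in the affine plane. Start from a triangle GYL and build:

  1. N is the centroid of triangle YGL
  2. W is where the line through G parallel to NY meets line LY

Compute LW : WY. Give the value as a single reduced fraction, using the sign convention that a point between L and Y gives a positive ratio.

LW:WY = -2

Work in coordinates with G = (0, 0), Y = (1, 0), L = (0, 1).
1. N is the centroid of triangle YGL ⇒ N = (1/3, 1/3)
2. W is where the line through G parallel to NY meets line LY ⇒ W = (2, -1)
W = L + t·(Y−L) with t = 2, so LW:WY = t:(1−t) = 2:-1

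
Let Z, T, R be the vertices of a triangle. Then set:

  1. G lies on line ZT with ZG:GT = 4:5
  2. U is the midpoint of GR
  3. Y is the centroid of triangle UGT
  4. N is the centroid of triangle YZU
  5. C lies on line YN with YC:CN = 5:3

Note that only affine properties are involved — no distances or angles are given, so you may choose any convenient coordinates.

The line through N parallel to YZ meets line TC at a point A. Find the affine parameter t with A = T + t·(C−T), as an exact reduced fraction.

t = 320/281

Choose coordinates Z = (0, 0), T = (1, 0), R = (0, 1).
1. G lies on line ZT with ZG:GT = 4:5 ⇒ G = (4/9, 0)
2. U is the midpoint of GR ⇒ U = (2/9, 1/2)
3. Y is the centroid of triangle UGT ⇒ Y = (5/9, 1/6)
4. N is the centroid of triangle YZU ⇒ N = (7/27, 2/9)
5. C lies on line YN with YC:CN = 5:3 ⇒ C = (10/27, 29/144)
through N parallel to YZ: direction (-5/9, -1/6); meets TC at A = (2147/7587, 580/2529)
A = T + t·(C−T) with t = 320/281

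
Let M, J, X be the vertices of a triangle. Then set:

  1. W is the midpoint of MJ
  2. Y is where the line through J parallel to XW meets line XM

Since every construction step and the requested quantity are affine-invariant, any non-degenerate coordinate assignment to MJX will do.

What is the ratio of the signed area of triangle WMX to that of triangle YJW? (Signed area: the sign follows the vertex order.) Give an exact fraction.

[WMX]:[YJW] = 1/2

Set M = (0, 0), J = (1, 0), X = (0, 1); any affine frame gives the same invariant.
1. W is the midpoint of MJ ⇒ W = (1/2, 0)
2. Y is where the line through J parallel to XW meets line XM ⇒ Y = (0, 2)
2·[WMX] = -1/2, 2·[YJW] = -1
[WMX]:[YJW] = -1/2:-1 = 1/2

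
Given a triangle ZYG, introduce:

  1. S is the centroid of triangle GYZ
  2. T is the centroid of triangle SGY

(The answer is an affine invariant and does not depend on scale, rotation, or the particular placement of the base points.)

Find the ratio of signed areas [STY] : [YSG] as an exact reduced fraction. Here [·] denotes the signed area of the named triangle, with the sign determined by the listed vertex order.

[STY]:[YSG] = 1/3

Assign Z = (0, 0), Y = (1, 0), G = (0, 1) — the answer is frame-independent, so this choice is without loss of generality.
1. S is the centroid of triangle GYZ ⇒ S = (1/3, 1/3)
2. T is the centroid of triangle SGY ⇒ T = (4/9, 4/9)
2·[STY] = -1/9, 2·[YSG] = -1/3
[STY]:[YSG] = -1/9:-1/3 = 1/3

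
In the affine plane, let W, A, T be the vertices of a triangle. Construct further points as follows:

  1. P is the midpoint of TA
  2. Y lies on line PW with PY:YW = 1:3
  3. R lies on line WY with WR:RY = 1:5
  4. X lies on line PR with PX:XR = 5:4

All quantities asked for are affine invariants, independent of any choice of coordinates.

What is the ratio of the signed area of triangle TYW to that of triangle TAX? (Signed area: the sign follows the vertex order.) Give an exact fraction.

Work in coordinates with W = (0, 0), A = (1, 0), T = (0, 1).
1. P is the midpoint of TA ⇒ P = (1/2, 1/2)
2. Y lies on line PW with PY:YW = 1:3 ⇒ Y = (3/8, 3/8)
3. R lies on line WY with WR:RY = 1:5 ⇒ R = (1/16, 1/16)
4. X lies on line PR with PX:XR = 5:4 ⇒ X = (37/144, 37/144)
2·[TYW] = -3/8, 2·[TAX] = -35/72
[TYW]:[TAX] = -3/8:-35/72 = 27/35

[TYW]:[TAX] = 27/35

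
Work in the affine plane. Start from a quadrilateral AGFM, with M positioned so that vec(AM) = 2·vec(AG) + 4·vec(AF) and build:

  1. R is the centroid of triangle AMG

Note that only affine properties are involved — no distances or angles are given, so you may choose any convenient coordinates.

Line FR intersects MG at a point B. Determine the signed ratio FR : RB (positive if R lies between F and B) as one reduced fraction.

Choose coordinates A = (0, 0), G = (1, 0), F = (0, 1), M = (2, 4).
1. R is the centroid of triangle AMG ⇒ R = (1, 4/3)
line FR meets MG at B = (15/11, 16/11)
R = F + t·(B−F) with t = 11/15, so FR:RB = 11/15:4/15

FR:RB = 11/4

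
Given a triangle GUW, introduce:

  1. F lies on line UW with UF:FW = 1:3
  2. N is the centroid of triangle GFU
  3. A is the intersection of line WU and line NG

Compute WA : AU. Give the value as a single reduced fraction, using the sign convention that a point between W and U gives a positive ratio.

Assign G = (0, 0), U = (1, 0), W = (0, 1) — the answer is frame-independent, so this choice is without loss of generality.
1. F lies on line UW with UF:FW = 1:3 ⇒ F = (3/4, 1/4)
2. N is the centroid of triangle GFU ⇒ N = (7/12, 1/12)
3. A is the intersection of line WU and line NG ⇒ A = (7/8, 1/8)
A = W + t·(U−W) with t = 7/8, so WA:AU = t:(1−t) = 7/8:1/8

WA:AU = 7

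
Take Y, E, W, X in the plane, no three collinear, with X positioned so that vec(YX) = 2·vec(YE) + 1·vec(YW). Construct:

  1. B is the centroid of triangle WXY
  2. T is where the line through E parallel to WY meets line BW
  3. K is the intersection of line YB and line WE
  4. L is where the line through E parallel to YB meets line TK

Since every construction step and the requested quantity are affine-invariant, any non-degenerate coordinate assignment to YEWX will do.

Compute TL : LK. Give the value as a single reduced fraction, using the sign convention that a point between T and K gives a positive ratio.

Choose coordinates Y = (0, 0), E = (1, 0), W = (0, 1), X = (2, 1).
1. B is the centroid of triangle WXY ⇒ B = (2/3, 2/3)
2. T is where the line through E parallel to WY meets line BW ⇒ T = (1, 1/2)
3. K is the intersection of line YB and line WE ⇒ K = (1/2, 1/2)
4. L is where the line through E parallel to YB meets line TK ⇒ L = (3/2, 1/2)
L = T + t·(K−T) with t = -1, so TL:LK = t:(1−t) = -1:2

TL:LK = -1/2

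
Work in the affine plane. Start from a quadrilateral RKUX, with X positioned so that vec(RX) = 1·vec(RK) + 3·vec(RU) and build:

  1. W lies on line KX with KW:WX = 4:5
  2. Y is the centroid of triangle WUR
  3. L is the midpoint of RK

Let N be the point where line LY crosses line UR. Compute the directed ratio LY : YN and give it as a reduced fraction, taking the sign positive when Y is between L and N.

Work in coordinates with R = (0, 0), K = (1, 0), U = (0, 1), X = (1, 3).
1. W lies on line KX with KW:WX = 4:5 ⇒ W = (1, 4/3)
2. Y is the centroid of triangle WUR ⇒ Y = (1/3, 7/9)
3. L is the midpoint of RK ⇒ L = (1/2, 0)
line LY meets UR at N = (0, 7/3)
Y = L + t·(N−L) with t = 1/3, so LY:YN = 1/3:2/3

LY:YN = 1/2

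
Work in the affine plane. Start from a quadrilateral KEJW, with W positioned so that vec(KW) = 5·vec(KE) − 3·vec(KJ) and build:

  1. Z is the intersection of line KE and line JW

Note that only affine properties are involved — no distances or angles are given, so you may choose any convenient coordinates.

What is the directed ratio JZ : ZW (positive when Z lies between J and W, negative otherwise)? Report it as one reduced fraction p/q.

Set K = (0, 0), E = (1, 0), J = (0, 1), W = (5, -3); any affine frame gives the same invariant.
1. Z is the intersection of line KE and line JW ⇒ Z = (5/4, 0)
Z = J + t·(W−J) with t = 1/4, so JZ:ZW = t:(1−t) = 1/4:3/4

JZ:ZW = 1/3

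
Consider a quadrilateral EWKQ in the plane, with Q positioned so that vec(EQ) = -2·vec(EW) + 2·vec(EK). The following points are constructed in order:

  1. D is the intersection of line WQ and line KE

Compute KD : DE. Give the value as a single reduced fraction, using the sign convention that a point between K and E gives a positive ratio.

KD:DE = 1/2

Choose coordinates E = (0, 0), W = (1, 0), K = (0, 1), Q = (-2, 2).
1. D is the intersection of line WQ and line KE ⇒ D = (0, 2/3)
D = K + t·(E−K) with t = 1/3, so KD:DE = t:(1−t) = 1/3:2/3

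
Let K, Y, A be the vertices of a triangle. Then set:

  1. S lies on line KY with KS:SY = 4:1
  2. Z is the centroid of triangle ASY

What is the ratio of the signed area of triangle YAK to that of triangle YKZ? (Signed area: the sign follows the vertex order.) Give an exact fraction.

[YAK]:[YKZ] = -3

Assign K = (0, 0), Y = (1, 0), A = (0, 1) — the answer is frame-independent, so this choice is without loss of generality.
1. S lies on line KY with KS:SY = 4:1 ⇒ S = (4/5, 0)
2. Z is the centroid of triangle ASY ⇒ Z = (3/5, 1/3)
2·[YAK] = 1, 2·[YKZ] = -1/3
[YAK]:[YKZ] = 1:-1/3 = -3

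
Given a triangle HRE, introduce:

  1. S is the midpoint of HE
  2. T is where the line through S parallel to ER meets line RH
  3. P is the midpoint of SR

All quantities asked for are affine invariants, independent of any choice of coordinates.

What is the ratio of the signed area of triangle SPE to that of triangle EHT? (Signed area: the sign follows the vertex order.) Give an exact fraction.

Set H = (0, 0), R = (1, 0), E = (0, 1); any affine frame gives the same invariant.
1. S is the midpoint of HE ⇒ S = (0, 1/2)
2. T is where the line through S parallel to ER meets line RH ⇒ T = (1/2, 0)
3. P is the midpoint of SR ⇒ P = (1/2, 1/4)
2·[SPE] = 1/4, 2·[EHT] = 1/2
[SPE]:[EHT] = 1/4:1/2 = 1/2

[SPE]:[EHT] = 1/2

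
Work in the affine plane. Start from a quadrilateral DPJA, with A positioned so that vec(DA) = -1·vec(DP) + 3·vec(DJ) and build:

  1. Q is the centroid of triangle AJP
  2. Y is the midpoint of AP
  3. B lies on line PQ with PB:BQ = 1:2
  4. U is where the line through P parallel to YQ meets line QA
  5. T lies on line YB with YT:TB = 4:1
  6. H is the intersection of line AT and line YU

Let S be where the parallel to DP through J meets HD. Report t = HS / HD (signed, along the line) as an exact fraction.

Set D = (0, 0), P = (1, 0), J = (0, 1), A = (-1, 3); any affine frame gives the same invariant.
1. Q is the centroid of triangle AJP ⇒ Q = (0, 4/3)
2. Y is the midpoint of AP ⇒ Y = (0, 3/2)
3. B lies on line PQ with PB:BQ = 1:2 ⇒ B = (2/3, 4/9)
4. U is where the line through P parallel to YQ meets line QA ⇒ U = (1, -1/3)
5. T lies on line YB with YT:TB = 4:1 ⇒ T = (8/15, 59/90)
6. H is the intersection of line AT and line YU ⇒ H = (2/21, 167/126)
through J parallel to DP: direction (1, 0); meets HD at S = (12/167, 1)
S = H + t·(D−H) with t = 41/167

t = 41/167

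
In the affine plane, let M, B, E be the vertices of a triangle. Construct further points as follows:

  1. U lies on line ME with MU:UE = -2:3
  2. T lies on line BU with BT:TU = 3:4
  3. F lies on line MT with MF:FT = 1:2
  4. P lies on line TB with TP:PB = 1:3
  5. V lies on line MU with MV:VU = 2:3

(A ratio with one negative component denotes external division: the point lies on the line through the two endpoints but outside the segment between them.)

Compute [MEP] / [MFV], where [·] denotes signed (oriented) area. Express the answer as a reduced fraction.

[MEP]:[MFV] = 285/64

Work in coordinates with M = (0, 0), B = (1, 0), E = (0, 1).
1. U lies on line ME with MU:UE = -2:3 ⇒ U = (0, -2)
2. T lies on line BU with BT:TU = 3:4 ⇒ T = (4/7, -6/7)
3. F lies on line MT with MF:FT = 1:2 ⇒ F = (4/21, -2/7)
4. P lies on line TB with TP:PB = 1:3 ⇒ P = (19/28, -9/14)
5. V lies on line MU with MV:VU = 2:3 ⇒ V = (0, -4/5)
2·[MEP] = -19/28, 2·[MFV] = -16/105
[MEP]:[MFV] = -19/28:-16/105 = 285/64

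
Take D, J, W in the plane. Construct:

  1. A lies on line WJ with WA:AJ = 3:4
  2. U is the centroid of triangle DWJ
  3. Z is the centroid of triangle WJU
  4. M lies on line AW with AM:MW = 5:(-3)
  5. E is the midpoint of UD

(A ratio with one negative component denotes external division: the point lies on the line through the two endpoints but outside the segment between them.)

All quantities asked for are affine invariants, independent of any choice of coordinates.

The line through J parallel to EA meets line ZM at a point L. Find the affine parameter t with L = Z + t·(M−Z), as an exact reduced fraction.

Set D = (0, 0), J = (1, 0), W = (0, 1); any affine frame gives the same invariant.
1. A lies on line WJ with WA:AJ = 3:4 ⇒ A = (3/7, 4/7)
2. U is the centroid of triangle DWJ ⇒ U = (1/3, 1/3)
3. Z is the centroid of triangle WJU ⇒ Z = (4/9, 4/9)
4. M lies on line AW with AM:MW = 5:(-3) ⇒ M = (-9/14, 23/14)
5. E is the midpoint of UD ⇒ E = (1/6, 1/6)
through J parallel to EA: direction (11/42, 17/42); meets ZM at L = (3737/3990, -391/3990)
L = Z + t·(M−Z) with t = -43/95

t = -43/95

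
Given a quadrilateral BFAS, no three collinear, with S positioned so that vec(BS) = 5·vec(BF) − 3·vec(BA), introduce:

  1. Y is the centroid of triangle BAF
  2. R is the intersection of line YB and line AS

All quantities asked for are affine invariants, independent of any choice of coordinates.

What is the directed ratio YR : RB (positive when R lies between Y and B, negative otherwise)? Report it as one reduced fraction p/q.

Set B = (0, 0), F = (1, 0), A = (0, 1), S = (5, -3); any affine frame gives the same invariant.
1. Y is the centroid of triangle BAF ⇒ Y = (1/3, 1/3)
2. R is the intersection of line YB and line AS ⇒ R = (5/9, 5/9)
R = Y + t·(B−Y) with t = -2/3, so YR:RB = t:(1−t) = -2/3:5/3

YR:RB = -2/5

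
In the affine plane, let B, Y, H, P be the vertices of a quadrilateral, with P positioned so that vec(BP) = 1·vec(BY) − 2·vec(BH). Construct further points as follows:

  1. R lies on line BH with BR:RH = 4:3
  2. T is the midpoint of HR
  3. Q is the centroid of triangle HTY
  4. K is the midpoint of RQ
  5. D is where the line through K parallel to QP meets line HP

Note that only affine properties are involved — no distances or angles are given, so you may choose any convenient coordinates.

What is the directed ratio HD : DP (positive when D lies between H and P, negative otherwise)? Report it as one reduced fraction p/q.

HD:DP = 13/37

Choose coordinates B = (0, 0), Y = (1, 0), H = (0, 1), P = (1, -2).
1. R lies on line BH with BR:RH = 4:3 ⇒ R = (0, 4/7)
2. T is the midpoint of HR ⇒ T = (0, 11/14)
3. Q is the centroid of triangle HTY ⇒ Q = (1/3, 25/42)
4. K is the midpoint of RQ ⇒ K = (1/6, 7/12)
5. D is where the line through K parallel to QP meets line HP ⇒ D = (13/50, 11/50)
D = H + t·(P−H) with t = 13/50, so HD:DP = t:(1−t) = 13/50:37/50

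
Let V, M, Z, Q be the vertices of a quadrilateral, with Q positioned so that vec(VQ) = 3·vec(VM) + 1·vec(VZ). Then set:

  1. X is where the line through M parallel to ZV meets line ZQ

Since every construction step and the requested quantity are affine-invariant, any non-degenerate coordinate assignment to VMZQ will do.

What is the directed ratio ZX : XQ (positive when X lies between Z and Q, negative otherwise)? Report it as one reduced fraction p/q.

Choose coordinates V = (0, 0), M = (1, 0), Z = (0, 1), Q = (3, 1).
1. X is where the line through M parallel to ZV meets line ZQ ⇒ X = (1, 1)
X = Z + t·(Q−Z) with t = 1/3, so ZX:XQ = t:(1−t) = 1/3:2/3

ZX:XQ = 1/2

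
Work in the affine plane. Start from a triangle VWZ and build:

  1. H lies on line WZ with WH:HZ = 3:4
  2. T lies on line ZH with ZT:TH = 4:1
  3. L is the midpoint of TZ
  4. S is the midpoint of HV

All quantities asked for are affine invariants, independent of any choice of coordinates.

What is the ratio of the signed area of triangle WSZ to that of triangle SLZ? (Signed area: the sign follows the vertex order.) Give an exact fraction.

[WSZ]:[SLZ] = -35/8

Choose coordinates V = (0, 0), W = (1, 0), Z = (0, 1).
1. H lies on line WZ with WH:HZ = 3:4 ⇒ H = (4/7, 3/7)
2. T lies on line ZH with ZT:TH = 4:1 ⇒ T = (16/35, 19/35)
3. L is the midpoint of TZ ⇒ L = (8/35, 27/35)
4. S is the midpoint of HV ⇒ S = (2/7, 3/14)
2·[WSZ] = -1/2, 2·[SLZ] = 4/35
[WSZ]:[SLZ] = -1/2:4/35 = -35/8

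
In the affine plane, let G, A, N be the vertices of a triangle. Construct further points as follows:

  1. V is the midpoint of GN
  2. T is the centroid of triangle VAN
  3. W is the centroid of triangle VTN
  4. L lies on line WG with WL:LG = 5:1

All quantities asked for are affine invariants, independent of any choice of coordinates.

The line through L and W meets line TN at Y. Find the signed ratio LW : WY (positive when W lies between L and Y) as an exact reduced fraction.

LW:WY = 25/6

Work in coordinates with G = (0, 0), A = (1, 0), N = (0, 1).
1. V is the midpoint of GN ⇒ V = (0, 1/2)
2. T is the centroid of triangle VAN ⇒ T = (1/3, 1/2)
3. W is the centroid of triangle VTN ⇒ W = (1/9, 2/3)
4. L lies on line WG with WL:LG = 5:1 ⇒ L = (1/54, 1/9)
line LW meets TN at Y = (2/15, 4/5)
W = L + t·(Y−L) with t = 25/31, so LW:WY = 25/31:6/31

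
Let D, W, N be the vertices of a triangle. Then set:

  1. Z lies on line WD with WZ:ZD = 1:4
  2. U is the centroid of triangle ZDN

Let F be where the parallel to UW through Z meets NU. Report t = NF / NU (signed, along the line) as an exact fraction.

Work in coordinates with D = (0, 0), W = (1, 0), N = (0, 1).
1. Z lies on line WD with WZ:ZD = 1:4 ⇒ Z = (4/5, 0)
2. U is the centroid of triangle ZDN ⇒ U = (4/15, 1/3)
through Z parallel to UW: direction (11/15, -1/3); meets NU at F = (14/45, 2/9)
F = N + t·(U−N) with t = 7/6

t = 7/6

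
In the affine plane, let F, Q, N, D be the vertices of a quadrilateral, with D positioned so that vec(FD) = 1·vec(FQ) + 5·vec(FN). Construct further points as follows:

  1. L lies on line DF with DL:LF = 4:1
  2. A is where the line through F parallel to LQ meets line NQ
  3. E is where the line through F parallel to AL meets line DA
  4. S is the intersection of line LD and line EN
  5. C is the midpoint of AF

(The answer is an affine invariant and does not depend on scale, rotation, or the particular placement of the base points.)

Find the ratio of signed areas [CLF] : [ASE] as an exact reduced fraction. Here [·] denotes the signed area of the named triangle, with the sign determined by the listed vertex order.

[CLF]:[ASE] = 121/250

Choose coordinates F = (0, 0), Q = (1, 0), N = (0, 1), D = (1, 5).
1. L lies on line DF with DL:LF = 4:1 ⇒ L = (1/5, 1)
2. A is where the line through F parallel to LQ meets line NQ ⇒ A = (-4, 5)
3. E is where the line through F parallel to AL meets line DA ⇒ E = (-21/4, 5)
4. S is the intersection of line LD and line EN ⇒ S = (21/121, 105/121)
5. C is the midpoint of AF ⇒ C = (-2, 5/2)
2·[CLF] = -5/2, 2·[ASE] = -625/121
[CLF]:[ASE] = -5/2:-625/121 = 121/250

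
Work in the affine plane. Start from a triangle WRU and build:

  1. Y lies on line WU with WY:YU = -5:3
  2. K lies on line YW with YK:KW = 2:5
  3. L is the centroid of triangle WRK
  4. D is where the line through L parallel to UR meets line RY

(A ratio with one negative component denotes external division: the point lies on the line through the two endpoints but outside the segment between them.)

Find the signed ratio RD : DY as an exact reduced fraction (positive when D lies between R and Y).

Assign W = (0, 0), R = (1, 0), U = (0, 1) — the answer is frame-independent, so this choice is without loss of generality.
1. Y lies on line WU with WY:YU = -5:3 ⇒ Y = (0, 5/2)
2. K lies on line YW with YK:KW = 2:5 ⇒ K = (0, 25/14)
3. L is the centroid of triangle WRK ⇒ L = (1/3, 25/42)
4. D is where the line through L parallel to UR meets line RY ⇒ D = (22/21, -5/42)
D = R + t·(Y−R) with t = -1/21, so RD:DY = t:(1−t) = -1/21:22/21

RD:DY = -1/22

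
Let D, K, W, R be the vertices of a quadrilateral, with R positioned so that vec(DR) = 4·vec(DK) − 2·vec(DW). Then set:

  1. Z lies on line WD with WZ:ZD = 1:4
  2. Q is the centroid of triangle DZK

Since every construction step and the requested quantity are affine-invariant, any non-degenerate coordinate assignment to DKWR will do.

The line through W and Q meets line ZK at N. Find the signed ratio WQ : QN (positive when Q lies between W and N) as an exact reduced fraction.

Work in coordinates with D = (0, 0), K = (1, 0), W = (0, 1), R = (4, -2).
1. Z lies on line WD with WZ:ZD = 1:4 ⇒ Z = (0, 4/5)
2. Q is the centroid of triangle DZK ⇒ Q = (1/3, 4/15)
line WQ meets ZK at N = (1/7, 24/35)
Q = W + t·(N−W) with t = 7/3, so WQ:QN = 7/3:-4/3

WQ:QN = -7/4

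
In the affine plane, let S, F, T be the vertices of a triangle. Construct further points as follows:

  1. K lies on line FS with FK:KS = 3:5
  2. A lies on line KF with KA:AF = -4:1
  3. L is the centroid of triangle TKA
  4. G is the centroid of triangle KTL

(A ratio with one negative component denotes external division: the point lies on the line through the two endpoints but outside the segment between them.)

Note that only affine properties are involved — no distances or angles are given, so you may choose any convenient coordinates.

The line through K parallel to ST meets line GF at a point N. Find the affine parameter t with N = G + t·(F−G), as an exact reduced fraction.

t = 16/43

Choose coordinates S = (0, 0), F = (1, 0), T = (0, 1).
1. K lies on line FS with FK:KS = 3:5 ⇒ K = (5/8, 0)
2. A lies on line KF with KA:AF = -4:1 ⇒ A = (9/8, 0)
3. L is the centroid of triangle TKA ⇒ L = (7/12, 1/3)
4. G is the centroid of triangle KTL ⇒ G = (29/72, 4/9)
through K parallel to ST: direction (0, 1); meets GF at N = (5/8, 12/43)
N = G + t·(F−G) with t = 16/43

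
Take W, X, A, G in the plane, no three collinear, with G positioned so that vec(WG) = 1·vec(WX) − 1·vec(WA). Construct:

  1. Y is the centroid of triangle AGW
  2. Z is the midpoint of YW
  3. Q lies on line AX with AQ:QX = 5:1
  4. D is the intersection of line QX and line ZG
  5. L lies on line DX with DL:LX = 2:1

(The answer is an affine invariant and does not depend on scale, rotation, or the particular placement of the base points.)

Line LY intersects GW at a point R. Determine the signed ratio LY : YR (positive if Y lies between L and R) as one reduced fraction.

Set W = (0, 0), X = (1, 0), A = (0, 1), G = (1, -1); any affine frame gives the same invariant.
1. Y is the centroid of triangle AGW ⇒ Y = (1/3, 0)
2. Z is the midpoint of YW ⇒ Z = (1/6, 0)
3. Q lies on line AX with AQ:QX = 5:1 ⇒ Q = (5/6, 1/6)
4. D is the intersection of line QX and line ZG ⇒ D = (-4, 5)
5. L lies on line DX with DL:LX = 2:1 ⇒ L = (-2/3, 5/3)
line LY meets GW at R = (5/6, -5/6)
Y = L + t·(R−L) with t = 2/3, so LY:YR = 2/3:1/3

LY:YR = 2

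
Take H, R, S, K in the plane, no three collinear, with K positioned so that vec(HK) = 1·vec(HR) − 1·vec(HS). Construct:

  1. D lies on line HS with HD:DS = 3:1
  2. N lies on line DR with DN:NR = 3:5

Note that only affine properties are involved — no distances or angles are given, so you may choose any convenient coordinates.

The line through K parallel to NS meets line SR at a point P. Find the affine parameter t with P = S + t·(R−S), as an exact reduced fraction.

t = -7/5

Choose coordinates H = (0, 0), R = (1, 0), S = (0, 1), K = (1, -1).
1. D lies on line HS with HD:DS = 3:1 ⇒ D = (0, 3/4)
2. N lies on line DR with DN:NR = 3:5 ⇒ N = (3/8, 15/32)
through K parallel to NS: direction (-3/8, 17/32); meets SR at P = (-7/5, 12/5)
P = S + t·(R−S) with t = -7/5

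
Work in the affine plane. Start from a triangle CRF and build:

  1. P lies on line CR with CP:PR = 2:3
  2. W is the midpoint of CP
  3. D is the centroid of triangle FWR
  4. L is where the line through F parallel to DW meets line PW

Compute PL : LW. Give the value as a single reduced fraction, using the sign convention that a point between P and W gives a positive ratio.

Choose coordinates C = (0, 0), R = (1, 0), F = (0, 1).
1. P lies on line CR with CP:PR = 2:3 ⇒ P = (2/5, 0)
2. W is the midpoint of CP ⇒ W = (1/5, 0)
3. D is the centroid of triangle FWR ⇒ D = (2/5, 1/3)
4. L is where the line through F parallel to DW meets line PW ⇒ L = (-3/5, 0)
L = P + t·(W−P) with t = 5, so PL:LW = t:(1−t) = 5:-4

PL:LW = -5/4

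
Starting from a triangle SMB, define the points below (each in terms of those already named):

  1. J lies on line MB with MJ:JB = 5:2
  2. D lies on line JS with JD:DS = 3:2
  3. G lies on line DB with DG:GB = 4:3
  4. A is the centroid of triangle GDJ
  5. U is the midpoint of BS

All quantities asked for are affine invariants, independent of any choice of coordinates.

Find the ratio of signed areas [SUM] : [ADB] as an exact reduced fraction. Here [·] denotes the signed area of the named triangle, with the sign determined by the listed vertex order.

[SUM]:[ADB] = 35/4

Set S = (0, 0), M = (1, 0), B = (0, 1); any affine frame gives the same invariant.
1. J lies on line MB with MJ:JB = 5:2 ⇒ J = (2/7, 5/7)
2. D lies on line JS with JD:DS = 3:2 ⇒ D = (4/35, 2/7)
3. G lies on line DB with DG:GB = 4:3 ⇒ G = (12/245, 34/49)
4. A is the centroid of triangle GDJ ⇒ A = (22/147, 83/147)
5. U is the midpoint of BS ⇒ U = (0, 1/2)
2·[SUM] = -1/2, 2·[ADB] = -2/35
[SUM]:[ADB] = -1/2:-2/35 = 35/4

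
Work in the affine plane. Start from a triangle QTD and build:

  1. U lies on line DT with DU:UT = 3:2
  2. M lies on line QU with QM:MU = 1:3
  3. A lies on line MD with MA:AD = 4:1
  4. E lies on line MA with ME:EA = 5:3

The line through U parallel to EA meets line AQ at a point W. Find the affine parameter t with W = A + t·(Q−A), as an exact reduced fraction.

t = -3

Work in coordinates with Q = (0, 0), T = (1, 0), D = (0, 1).
1. U lies on line DT with DU:UT = 3:2 ⇒ U = (3/5, 2/5)
2. M lies on line QU with QM:MU = 1:3 ⇒ M = (3/20, 1/10)
3. A lies on line MD with MA:AD = 4:1 ⇒ A = (3/100, 41/50)
4. E lies on line MA with ME:EA = 5:3 ⇒ E = (3/40, 11/20)
through U parallel to EA: direction (-9/200, 27/100); meets AQ at W = (3/25, 82/25)
W = A + t·(Q−A) with t = -3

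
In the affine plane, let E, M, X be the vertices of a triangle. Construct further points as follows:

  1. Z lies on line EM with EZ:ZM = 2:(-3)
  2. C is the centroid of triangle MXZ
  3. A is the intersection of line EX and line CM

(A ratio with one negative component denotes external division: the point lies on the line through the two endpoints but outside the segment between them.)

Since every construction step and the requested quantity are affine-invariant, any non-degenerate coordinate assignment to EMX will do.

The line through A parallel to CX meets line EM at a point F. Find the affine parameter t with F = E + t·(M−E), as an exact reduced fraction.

Assign E = (0, 0), M = (1, 0), X = (0, 1) — the answer is frame-independent, so this choice is without loss of generality.
1. Z lies on line EM with EZ:ZM = 2:(-3) ⇒ Z = (-2, 0)
2. C is the centroid of triangle MXZ ⇒ C = (-1/3, 1/3)
3. A is the intersection of line EX and line CM ⇒ A = (0, 1/4)
through A parallel to CX: direction (1/3, 2/3); meets EM at F = (-1/8, 0)
F = E + t·(M−E) with t = -1/8

t = -1/8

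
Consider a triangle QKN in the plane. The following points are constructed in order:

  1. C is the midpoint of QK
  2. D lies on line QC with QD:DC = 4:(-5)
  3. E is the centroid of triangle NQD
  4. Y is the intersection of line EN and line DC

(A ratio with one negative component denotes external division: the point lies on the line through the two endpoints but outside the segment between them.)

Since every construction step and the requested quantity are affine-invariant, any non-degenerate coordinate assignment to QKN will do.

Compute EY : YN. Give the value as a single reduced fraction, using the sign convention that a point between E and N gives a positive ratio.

Assign Q = (0, 0), K = (1, 0), N = (0, 1) — the answer is frame-independent, so this choice is without loss of generality.
1. C is the midpoint of QK ⇒ C = (1/2, 0)
2. D lies on line QC with QD:DC = 4:(-5) ⇒ D = (-2, 0)
3. E is the centroid of triangle NQD ⇒ E = (-2/3, 1/3)
4. Y is the intersection of line EN and line DC ⇒ Y = (-1, 0)
Y = E + t·(N−E) with t = -1/2, so EY:YN = t:(1−t) = -1/2:3/2

EY:YN = -1/3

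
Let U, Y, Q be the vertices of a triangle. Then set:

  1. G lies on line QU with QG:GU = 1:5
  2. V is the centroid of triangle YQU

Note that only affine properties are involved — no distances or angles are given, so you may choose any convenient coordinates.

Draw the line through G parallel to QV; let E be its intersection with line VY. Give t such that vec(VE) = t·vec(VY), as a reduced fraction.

t = -1/6

Assign U = (0, 0), Y = (1, 0), Q = (0, 1) — the answer is frame-independent, so this choice is without loss of generality.
1. G lies on line QU with QG:GU = 1:5 ⇒ G = (0, 5/6)
2. V is the centroid of triangle YQU ⇒ V = (1/3, 1/3)
through G parallel to QV: direction (1/3, -2/3); meets VY at E = (2/9, 7/18)
E = V + t·(Y−V) with t = -1/6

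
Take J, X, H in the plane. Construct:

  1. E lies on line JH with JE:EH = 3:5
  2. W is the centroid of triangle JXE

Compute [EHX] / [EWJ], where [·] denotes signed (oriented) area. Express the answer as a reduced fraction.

[EHX]:[EWJ] = 5

Work in coordinates with J = (0, 0), X = (1, 0), H = (0, 1).
1. E lies on line JH with JE:EH = 3:5 ⇒ E = (0, 3/8)
2. W is the centroid of triangle JXE ⇒ W = (1/3, 1/8)
2·[EHX] = -5/8, 2·[EWJ] = -1/8
[EHX]:[EWJ] = -5/8:-1/8 = 5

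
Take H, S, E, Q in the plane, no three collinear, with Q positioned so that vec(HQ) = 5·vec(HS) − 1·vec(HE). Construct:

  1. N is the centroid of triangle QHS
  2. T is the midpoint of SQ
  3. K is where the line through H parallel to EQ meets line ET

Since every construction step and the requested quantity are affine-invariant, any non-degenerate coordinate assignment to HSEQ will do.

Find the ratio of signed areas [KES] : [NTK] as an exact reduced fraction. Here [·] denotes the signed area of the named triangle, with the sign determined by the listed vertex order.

Set H = (0, 0), S = (1, 0), E = (0, 1), Q = (5, -1); any affine frame gives the same invariant.
1. N is the centroid of triangle QHS ⇒ N = (2, -1/3)
2. T is the midpoint of SQ ⇒ T = (3, -1/2)
3. K is where the line through H parallel to EQ meets line ET ⇒ K = (10, -4)
2·[KES] = 5, 2·[NTK] = -7/3
[KES]:[NTK] = 5:-7/3 = -15/7

[KES]:[NTK] = -15/7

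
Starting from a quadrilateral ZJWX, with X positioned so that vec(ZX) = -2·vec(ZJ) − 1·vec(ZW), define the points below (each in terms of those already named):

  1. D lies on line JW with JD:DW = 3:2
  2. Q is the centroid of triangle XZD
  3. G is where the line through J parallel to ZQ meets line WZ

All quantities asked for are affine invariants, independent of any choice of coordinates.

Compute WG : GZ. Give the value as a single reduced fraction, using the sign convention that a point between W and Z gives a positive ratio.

Set Z = (0, 0), J = (1, 0), W = (0, 1), X = (-2, -1); any affine frame gives the same invariant.
1. D lies on line JW with JD:DW = 3:2 ⇒ D = (2/5, 3/5)
2. Q is the centroid of triangle XZD ⇒ Q = (-8/15, -2/15)
3. G is where the line through J parallel to ZQ meets line WZ ⇒ G = (0, -1/4)
G = W + t·(Z−W) with t = 5/4, so WG:GZ = t:(1−t) = 5/4:-1/4

WG:GZ = -5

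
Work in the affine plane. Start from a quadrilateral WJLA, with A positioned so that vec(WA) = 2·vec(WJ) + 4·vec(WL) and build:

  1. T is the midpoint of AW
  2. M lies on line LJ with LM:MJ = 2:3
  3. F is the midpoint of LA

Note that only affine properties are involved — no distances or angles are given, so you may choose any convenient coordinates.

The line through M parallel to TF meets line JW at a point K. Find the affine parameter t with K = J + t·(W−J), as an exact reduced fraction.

Set W = (0, 0), J = (1, 0), L = (0, 1), A = (2, 4); any affine frame gives the same invariant.
1. T is the midpoint of AW ⇒ T = (1, 2)
2. M lies on line LJ with LM:MJ = 2:3 ⇒ M = (2/5, 3/5)
3. F is the midpoint of LA ⇒ F = (1, 5/2)
through M parallel to TF: direction (0, 1/2); meets JW at K = (2/5, 0)
K = J + t·(W−J) with t = 3/5

t = 3/5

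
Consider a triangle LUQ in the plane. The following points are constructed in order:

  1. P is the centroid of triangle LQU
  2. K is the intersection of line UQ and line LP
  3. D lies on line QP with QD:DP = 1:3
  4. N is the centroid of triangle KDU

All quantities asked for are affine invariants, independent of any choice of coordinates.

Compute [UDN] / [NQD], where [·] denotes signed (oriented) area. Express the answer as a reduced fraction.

Set L = (0, 0), U = (1, 0), Q = (0, 1); any affine frame gives the same invariant.
1. P is the centroid of triangle LQU ⇒ P = (1/3, 1/3)
2. K is the intersection of line UQ and line LP ⇒ K = (1/2, 1/2)
3. D lies on line QP with QD:DP = 1:3 ⇒ D = (1/12, 5/6)
4. N is the centroid of triangle KDU ⇒ N = (19/36, 4/9)
2·[UDN] = -1/72, 2·[NQD] = 1/24
[UDN]:[NQD] = -1/72:1/24 = -1/3

[UDN]:[NQD] = -1/3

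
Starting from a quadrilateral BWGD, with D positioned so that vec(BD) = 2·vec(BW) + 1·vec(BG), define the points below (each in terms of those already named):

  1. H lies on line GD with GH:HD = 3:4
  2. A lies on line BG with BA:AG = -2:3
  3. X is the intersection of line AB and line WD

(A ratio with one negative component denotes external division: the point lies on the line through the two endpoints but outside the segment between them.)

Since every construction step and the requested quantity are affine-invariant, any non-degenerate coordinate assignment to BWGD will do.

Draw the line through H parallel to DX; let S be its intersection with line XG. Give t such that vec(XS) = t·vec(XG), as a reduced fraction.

t = 4/7

Set B = (0, 0), W = (1, 0), G = (0, 1), D = (2, 1); any affine frame gives the same invariant.
1. H lies on line GD with GH:HD = 3:4 ⇒ H = (6/7, 1)
2. A lies on line BG with BA:AG = -2:3 ⇒ A = (0, -2)
3. X is the intersection of line AB and line WD ⇒ X = (0, -1)
through H parallel to DX: direction (-2, -2); meets XG at S = (0, 1/7)
S = X + t·(G−X) with t = 4/7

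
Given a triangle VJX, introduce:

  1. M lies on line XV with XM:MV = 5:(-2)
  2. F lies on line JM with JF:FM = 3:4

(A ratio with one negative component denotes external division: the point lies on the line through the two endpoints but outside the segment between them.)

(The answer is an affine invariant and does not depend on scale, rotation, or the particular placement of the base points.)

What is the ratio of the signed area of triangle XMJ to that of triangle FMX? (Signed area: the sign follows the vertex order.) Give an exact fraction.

Work in coordinates with V = (0, 0), J = (1, 0), X = (0, 1).
1. M lies on line XV with XM:MV = 5:(-2) ⇒ M = (0, -2/3)
2. F lies on line JM with JF:FM = 3:4 ⇒ F = (4/7, -2/7)
2·[XMJ] = 5/3, 2·[FMX] = -20/21
[XMJ]:[FMX] = 5/3:-20/21 = -7/4

[XMJ]:[FMX] = -7/4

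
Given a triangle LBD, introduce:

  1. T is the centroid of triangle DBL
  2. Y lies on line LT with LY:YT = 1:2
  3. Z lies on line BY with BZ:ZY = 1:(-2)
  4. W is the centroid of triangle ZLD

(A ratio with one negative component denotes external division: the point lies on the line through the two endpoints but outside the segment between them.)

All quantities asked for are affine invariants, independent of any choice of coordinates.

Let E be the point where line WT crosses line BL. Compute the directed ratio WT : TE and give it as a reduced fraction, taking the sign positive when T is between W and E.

WT:TE = -1/9

Work in coordinates with L = (0, 0), B = (1, 0), D = (0, 1).
1. T is the centroid of triangle DBL ⇒ T = (1/3, 1/3)
2. Y lies on line LT with LY:YT = 1:2 ⇒ Y = (1/9, 1/9)
3. Z lies on line BY with BZ:ZY = 1:(-2) ⇒ Z = (17/9, -1/9)
4. W is the centroid of triangle ZLD ⇒ W = (17/27, 8/27)
line WT meets BL at E = (3, 0)
T = W + t·(E−W) with t = -1/8, so WT:TE = -1/8:9/8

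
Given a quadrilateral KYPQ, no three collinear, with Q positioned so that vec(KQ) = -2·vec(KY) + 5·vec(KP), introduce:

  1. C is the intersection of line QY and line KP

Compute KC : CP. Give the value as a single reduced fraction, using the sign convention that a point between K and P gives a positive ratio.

KC:CP = -5/2

Choose coordinates K = (0, 0), Y = (1, 0), P = (0, 1), Q = (-2, 5).
1. C is the intersection of line QY and line KP ⇒ C = (0, 5/3)
C = K + t·(P−K) with t = 5/3, so KC:CP = t:(1−t) = 5/3:-2/3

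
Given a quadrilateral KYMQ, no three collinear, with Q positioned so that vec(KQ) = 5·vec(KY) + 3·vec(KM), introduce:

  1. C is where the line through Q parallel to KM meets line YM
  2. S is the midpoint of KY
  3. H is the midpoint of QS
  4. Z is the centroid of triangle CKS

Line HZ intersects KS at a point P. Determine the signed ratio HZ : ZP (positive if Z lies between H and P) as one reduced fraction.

Work in coordinates with K = (0, 0), Y = (1, 0), M = (0, 1), Q = (5, 3).
1. C is where the line through Q parallel to KM meets line YM ⇒ C = (5, -4)
2. S is the midpoint of KY ⇒ S = (1/2, 0)
3. H is the midpoint of QS ⇒ H = (11/4, 3/2)
4. Z is the centroid of triangle CKS ⇒ Z = (11/6, -4/3)
line HZ meets KS at P = (77/34, 0)
Z = H + t·(P−H) with t = 17/9, so HZ:ZP = 17/9:-8/9

HZ:ZP = -17/8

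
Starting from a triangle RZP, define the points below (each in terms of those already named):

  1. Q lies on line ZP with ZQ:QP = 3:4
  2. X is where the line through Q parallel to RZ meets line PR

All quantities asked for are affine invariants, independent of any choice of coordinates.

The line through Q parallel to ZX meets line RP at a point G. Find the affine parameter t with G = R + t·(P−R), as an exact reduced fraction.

t = 33/49

Work in coordinates with R = (0, 0), Z = (1, 0), P = (0, 1).
1. Q lies on line ZP with ZQ:QP = 3:4 ⇒ Q = (4/7, 3/7)
2. X is where the line through Q parallel to RZ meets line PR ⇒ X = (0, 3/7)
through Q parallel to ZX: direction (-1, 3/7); meets RP at G = (0, 33/49)
G = R + t·(P−R) with t = 33/49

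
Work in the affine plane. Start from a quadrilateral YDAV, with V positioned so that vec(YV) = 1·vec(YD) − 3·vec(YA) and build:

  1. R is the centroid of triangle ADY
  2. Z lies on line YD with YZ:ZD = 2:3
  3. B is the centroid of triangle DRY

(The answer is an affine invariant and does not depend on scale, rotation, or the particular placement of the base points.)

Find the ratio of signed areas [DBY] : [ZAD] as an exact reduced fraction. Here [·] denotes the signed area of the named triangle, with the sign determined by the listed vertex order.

[DBY]:[ZAD] = -5/27

Set Y = (0, 0), D = (1, 0), A = (0, 1), V = (1, -3); any affine frame gives the same invariant.
1. R is the centroid of triangle ADY ⇒ R = (1/3, 1/3)
2. Z lies on line YD with YZ:ZD = 2:3 ⇒ Z = (2/5, 0)
3. B is the centroid of triangle DRY ⇒ B = (4/9, 1/9)
2·[DBY] = 1/9, 2·[ZAD] = -3/5
[DBY]:[ZAD] = 1/9:-3/5 = -5/27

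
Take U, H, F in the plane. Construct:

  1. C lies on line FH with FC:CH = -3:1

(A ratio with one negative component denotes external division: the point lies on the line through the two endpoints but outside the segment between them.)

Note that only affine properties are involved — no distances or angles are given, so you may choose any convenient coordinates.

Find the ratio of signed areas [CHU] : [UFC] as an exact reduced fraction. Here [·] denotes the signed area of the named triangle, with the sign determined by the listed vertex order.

Assign U = (0, 0), H = (1, 0), F = (0, 1) — the answer is frame-independent, so this choice is without loss of generality.
1. C lies on line FH with FC:CH = -3:1 ⇒ C = (3/2, -1/2)
2·[CHU] = 1/2, 2·[UFC] = -3/2
[CHU]:[UFC] = 1/2:-3/2 = -1/3

[CHU]:[UFC] = -1/3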